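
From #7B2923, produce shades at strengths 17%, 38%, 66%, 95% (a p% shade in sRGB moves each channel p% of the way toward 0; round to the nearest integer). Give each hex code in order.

#7B2923 is rgb(123, 41, 35).
17%: (123 − 20.91 = 102.09→102, 41 − 6.97 = 34.03→34, 35 − 5.95 = 29.05→29) → #66221D
38%: (123 − 46.74 = 76.26→76, 41 − 15.58 = 25.42→25, 35 − 13.3 = 21.7→22) → #4C1916
66%: (123 − 81.18 = 41.82→42, 41 − 27.06 = 13.94→14, 35 − 23.1 = 11.9→12) → #2A0E0C
95%: (123 − 116.85 = 6.15→6, 41 − 38.95 = 2.05→2, 35 − 33.25 = 1.75→2) → #060202

#66221D, #4C1916, #2A0E0C, #060202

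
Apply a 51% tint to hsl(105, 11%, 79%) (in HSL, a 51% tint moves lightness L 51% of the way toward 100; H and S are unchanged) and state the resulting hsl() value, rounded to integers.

hsl(105, 11%, 90%)

L moves 51% from 79 toward 100: 79 + 10.71 = 89.71 → 90.
H and S are unchanged.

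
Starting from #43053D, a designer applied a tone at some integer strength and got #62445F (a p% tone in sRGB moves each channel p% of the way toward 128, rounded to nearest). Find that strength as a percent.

51%

#43053D is rgb(67, 5, 61); #62445F is rgb(98, 68, 95).
On the G channel (widest range): 68 ≈ 5 + (p/100)(128 − 5), so p ≈ 100×(68 − 5)/(128 − 5) = 6300/123 = 51.22.
p = 51 reproduces all three channels after rounding.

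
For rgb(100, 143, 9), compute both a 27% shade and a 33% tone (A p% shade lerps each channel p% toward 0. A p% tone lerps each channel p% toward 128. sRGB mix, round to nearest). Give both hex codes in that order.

#496807, #6d8a30

27% shade:
  R: 100 − 27 = 73 → 73
  G: 143 − 38.61 = 104.39 → 104
  B: 9 − 2.43 = 6.57 → 7
  → #496807
33% tone:
  R: 100 + 9.24 = 109.24 → 109
  G: 143 + 0.33×(128−143) = 143 − 4.95 = 138.05 → 138
  B: 9 + 0.33×(128−9) = 9 + 39.27 = 48.27 → 48
  → #6d8a30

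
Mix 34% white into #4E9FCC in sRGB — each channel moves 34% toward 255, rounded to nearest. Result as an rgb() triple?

#4E9FCC is rgb(78, 159, 204).
Per channel, c → c + 0.34(255 − c):
  R: 78 + 0.34×(255−78) = 78 + 60.18 = 138.18 → 138
  G: 159 + 0.34×(255−159) = 159 + 32.64 = 191.64 → 192
  B: 204 + 17.34 = 221.34 → 221

rgb(138, 192, 221)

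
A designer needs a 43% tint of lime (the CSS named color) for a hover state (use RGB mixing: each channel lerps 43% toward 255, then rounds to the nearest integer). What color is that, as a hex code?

CSS lime is rgb(0, 255, 0).
A 43% tint moves each channel 43% toward 255:
  R: 0 + 109.65 = 109.65 → 110
  G: 255 + 0 = 255 → 255
  B: 0 + 0.43×(255−0) = 0 + 109.65 = 109.65 → 110
rgb(110, 255, 110) = #6eff6e.

#6eff6e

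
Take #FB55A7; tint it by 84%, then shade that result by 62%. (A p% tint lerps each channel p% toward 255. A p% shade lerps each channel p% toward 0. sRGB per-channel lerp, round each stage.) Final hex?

#61575C

#FB55A7 is rgb(251, 85, 167).
Per channel, c → c + 0.84(255 − c):
  R: 251 + 3.36 = 254.36 → 254
  G: 85 + 142.8 = 227.8 → 228
  B: 167 + 73.92 = 240.92 → 241
After the tint: rgb(254, 228, 241) = #FEE4F1.
Per channel, c → c + 0.62(0 − c):
  R: 254 + 0.62×(0−254) = 254 − 157.48 = 96.52 → 97
  G: 228 + 0.62×(0−228) = 228 − 141.36 = 86.64 → 87
  B: 241 + 0.62×(0−241) = 241 − 149.42 = 91.58 → 92
rgb(97, 87, 92) = #61575C.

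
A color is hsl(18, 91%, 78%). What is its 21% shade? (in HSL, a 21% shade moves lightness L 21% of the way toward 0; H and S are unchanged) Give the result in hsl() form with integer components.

hsl(18, 91%, 62%)

L moves 21% from 78 toward 0: 78 − 16.38 = 61.62 → 62.
H and S are unchanged.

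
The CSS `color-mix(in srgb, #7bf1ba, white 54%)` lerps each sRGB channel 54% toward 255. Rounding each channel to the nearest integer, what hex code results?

#7bf1ba is rgb(123, 241, 186).
Per channel, c → c + 0.54(255 − c):
  R: 123 + 0.54×(255−123) = 123 + 71.28 = 194.28 → 194
  G: 241 + 0.54×(255−241) = 241 + 7.56 = 248.56 → 249
  B: 186 + 37.26 = 223.26 → 223
rgb(194, 249, 223) = #c2f9df.

#c2f9df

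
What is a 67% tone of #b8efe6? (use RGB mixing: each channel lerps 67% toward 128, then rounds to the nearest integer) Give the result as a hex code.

#92a5a2

#b8efe6 is rgb(184, 239, 230).
Lerp each channel 67% toward 128:
  R: 184 + 0.67×(128−184) = 184 − 37.52 = 146.48 → 146
  G: 239 − 74.37 = 164.63 → 165
  B: 230 − 68.34 = 161.66 → 162
rgb(146, 165, 162) = #92a5a2.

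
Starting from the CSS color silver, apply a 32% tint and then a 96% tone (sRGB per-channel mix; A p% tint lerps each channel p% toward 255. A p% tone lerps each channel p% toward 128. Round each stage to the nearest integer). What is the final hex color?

CSS silver is rgb(192, 192, 192).
Lerp each channel 32% toward 255:
  R: 192 + 0.32×(255−192) = 192 + 20.16 = 212.16 → 212
  G: 192 + 0.32×(255−192) = 192 + 20.16 = 212.16 → 212
  B: 192 + 0.32×(255−192) = 192 + 20.16 = 212.16 → 212
After the tint: rgb(212, 212, 212) = #D4D4D4.
A 96% tone moves each channel 96% toward 128:
  R: 212 − 80.64 = 131.36 → 131
  G: 212 + 0.96×(128−212) = 212 − 80.64 = 131.36 → 131
  B: 212 + 0.96×(128−212) = 212 − 80.64 = 131.36 → 131
rgb(131, 131, 131) = #838383.

#838383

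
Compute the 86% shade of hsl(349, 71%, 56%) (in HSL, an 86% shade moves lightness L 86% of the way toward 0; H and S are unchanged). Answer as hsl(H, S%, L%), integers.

hsl(349, 71%, 8%)

L moves 86% from 56 toward 0: 56 − 48.16 = 7.84 → 8.
H and S are unchanged.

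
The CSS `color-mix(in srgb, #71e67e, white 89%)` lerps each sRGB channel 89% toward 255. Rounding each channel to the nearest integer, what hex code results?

#effcf1

#71e67e is rgb(113, 230, 126).
Per channel, c → c + 0.89(255 − c):
  R: 113 + 126.38 = 239.38 → 239
  G: 230 + 22.25 = 252.25 → 252
  B: 126 + 0.89×(255−126) = 126 + 114.81 = 240.81 → 241
rgb(239, 252, 241) = #effcf1.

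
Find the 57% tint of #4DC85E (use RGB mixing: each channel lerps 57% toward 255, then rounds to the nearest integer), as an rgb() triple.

#4DC85E is rgb(77, 200, 94).
A 57% tint moves each channel 57% toward 255:
  R: 77 + 0.57×(255−77) = 77 + 101.46 = 178.46 → 178
  G: 200 + 31.35 = 231.35 → 231
  B: 94 + 91.77 = 185.77 → 186

rgb(178, 231, 186)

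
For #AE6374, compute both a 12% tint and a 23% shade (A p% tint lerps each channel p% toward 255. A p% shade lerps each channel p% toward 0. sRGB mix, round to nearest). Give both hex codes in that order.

#B87685, #864C59

#AE6374 is rgb(174, 99, 116).
12% tint:
  R: 174 + 9.72 = 183.72 → 184
  G: 99 + 18.72 = 117.72 → 118
  B: 116 + 0.12×(255−116) = 116 + 16.68 = 132.68 → 133
  → #B87685
23% shade:
  R: 174 + 0.23×(0−174) = 174 − 40.02 = 133.98 → 134
  G: 99 + 0.23×(0−99) = 99 − 22.77 = 76.23 → 76
  B: 116 + 0.23×(0−116) = 116 − 26.68 = 89.32 → 89
  → #864C59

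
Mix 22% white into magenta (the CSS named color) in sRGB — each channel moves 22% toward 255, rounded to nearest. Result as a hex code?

#ff38ff

CSS magenta is rgb(255, 0, 255).
Per channel, c → c + 0.22(255 − c):
  R: 255 + 0 = 255 → 255
  G: 0 + 0.22×(255−0) = 0 + 56.1 = 56.1 → 56
  B: 255 + 0.22×(255−255) = 255 + 0 = 255 → 255
rgb(255, 56, 255) = #ff38ff.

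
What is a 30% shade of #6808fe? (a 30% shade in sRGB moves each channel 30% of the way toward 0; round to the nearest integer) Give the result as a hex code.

#4906b2

#6808fe is rgb(104, 8, 254).
A 30% shade moves each channel 30% toward 0:
  R: 104 + 0.3×(0−104) = 104 − 31.2 = 72.8 → 73
  G: 8 + 0.3×(0−8) = 8 − 2.4 = 5.6 → 6
  B: 254 − 76.2 = 177.8 → 178
rgb(73, 6, 178) = #4906b2.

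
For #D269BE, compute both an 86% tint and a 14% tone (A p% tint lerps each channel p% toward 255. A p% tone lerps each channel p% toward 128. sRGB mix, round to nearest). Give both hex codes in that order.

#F9EAF6, #C76CB5

#D269BE is rgb(210, 105, 190).
86% tint:
  R: 210 + 38.7 = 248.7 → 249
  G: 105 + 0.86×(255−105) = 105 + 129 = 234 → 234
  B: 190 + 55.9 = 245.9 → 246
  → #F9EAF6
14% tone:
  R: 210 + 0.14×(128−210) = 210 − 11.48 = 198.52 → 199
  G: 105 + 3.22 = 108.22 → 108
  B: 190 + 0.14×(128−190) = 190 − 8.68 = 181.32 → 181
  → #C76CB5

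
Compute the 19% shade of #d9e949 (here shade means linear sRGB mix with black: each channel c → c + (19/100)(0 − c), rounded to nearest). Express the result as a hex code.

#b0bd3b

#d9e949 is rgb(217, 233, 73).
Per channel, c → c + 0.19(0 − c):
  R: 217 − 41.23 = 175.77 → 176
  G: 233 + 0.19×(0−233) = 233 − 44.27 = 188.73 → 189
  B: 73 − 13.87 = 59.13 → 59
rgb(176, 189, 59) = #b0bd3b.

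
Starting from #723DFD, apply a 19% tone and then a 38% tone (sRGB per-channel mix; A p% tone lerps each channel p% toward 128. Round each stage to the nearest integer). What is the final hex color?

#795FBF

#723DFD is rgb(114, 61, 253).
Lerp each channel 19% toward 128:
  R: 114 + 2.66 = 116.66 → 117
  G: 61 + 12.73 = 73.73 → 74
  B: 253 − 23.75 = 229.25 → 229
After the tone: rgb(117, 74, 229) = #754AE5.
Per channel, c → c + 0.38(128 − c):
  R: 117 + 0.38×(128−117) = 117 + 4.18 = 121.18 → 121
  G: 74 + 20.52 = 94.52 → 95
  B: 229 + 0.38×(128−229) = 229 − 38.38 = 190.62 → 191
rgb(121, 95, 191) = #795FBF.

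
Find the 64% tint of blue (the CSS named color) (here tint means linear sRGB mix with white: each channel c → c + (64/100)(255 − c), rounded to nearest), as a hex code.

CSS blue is rgb(0, 0, 255).
Per channel, c → c + 0.64(255 − c):
  R: 0 + 0.64×(255−0) = 0 + 163.2 = 163.2 → 163
  G: 0 + 0.64×(255−0) = 0 + 163.2 = 163.2 → 163
  B: 255 + 0.64×(255−255) = 255 + 0 = 255 → 255
rgb(163, 163, 255) = #A3A3FF.

#A3A3FF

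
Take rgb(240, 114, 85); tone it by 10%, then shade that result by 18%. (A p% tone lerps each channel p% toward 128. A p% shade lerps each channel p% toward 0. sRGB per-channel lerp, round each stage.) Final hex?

Lerp each channel 10% toward 128:
  R: 240 + 0.1×(128−240) = 240 − 11.2 = 228.8 → 229
  G: 114 + 1.4 = 115.4 → 115
  B: 85 + 0.1×(128−85) = 85 + 4.3 = 89.3 → 89
After the tone: rgb(229, 115, 89) = #e57359.
An 18% shade moves each channel 18% toward 0:
  R: 229 + 0.18×(0−229) = 229 − 41.22 = 187.78 → 188
  G: 115 + 0.18×(0−115) = 115 − 20.7 = 94.3 → 94
  B: 89 − 16.02 = 72.98 → 73
rgb(188, 94, 73) = #bc5e49.

#bc5e49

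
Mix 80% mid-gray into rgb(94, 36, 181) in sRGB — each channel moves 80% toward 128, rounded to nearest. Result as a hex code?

#796E8B

Lerp each channel 80% toward 128:
  R: 94 + 0.8×(128−94) = 94 + 27.2 = 121.2 → 121
  G: 36 + 0.8×(128−36) = 36 + 73.6 = 109.6 → 110
  B: 181 + 0.8×(128−181) = 181 − 42.4 = 138.6 → 139
rgb(121, 110, 139) = #796E8B.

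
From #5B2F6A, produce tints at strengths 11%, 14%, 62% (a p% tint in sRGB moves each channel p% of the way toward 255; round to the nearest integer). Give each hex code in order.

#6D467A, #724C7F, #C1B0C6

#5B2F6A is rgb(91, 47, 106).
11%: (91 + 18.04 = 109.04→109, 47 + 22.88 = 69.88→70, 106 + 16.39 = 122.39→122) → #6D467A
14%: (91 + 22.96 = 113.96→114, 47 + 29.12 = 76.12→76, 106 + 20.86 = 126.86→127) → #724C7F
62%: (91 + 101.68 = 192.68→193, 47 + 128.96 = 175.96→176, 106 + 92.38 = 198.38→198) → #C1B0C6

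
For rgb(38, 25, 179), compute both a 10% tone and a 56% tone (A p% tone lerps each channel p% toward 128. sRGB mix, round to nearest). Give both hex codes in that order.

#2F23AE, #585396

10% tone:
  R: 38 + 9 = 47 → 47
  G: 25 + 10.3 = 35.3 → 35
  B: 179 − 5.1 = 173.9 → 174
  → #2F23AE
56% tone:
  R: 38 + 0.56×(128−38) = 38 + 50.4 = 88.4 → 88
  G: 25 + 57.68 = 82.68 → 83
  B: 179 − 28.56 = 150.44 → 150
  → #585396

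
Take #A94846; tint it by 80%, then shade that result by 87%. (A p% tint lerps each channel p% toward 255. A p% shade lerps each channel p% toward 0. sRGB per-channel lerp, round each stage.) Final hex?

#A94846 is rgb(169, 72, 70).
An 80% tint moves each channel 80% toward 255:
  R: 169 + 68.8 = 237.8 → 238
  G: 72 + 146.4 = 218.4 → 218
  B: 70 + 0.8×(255−70) = 70 + 148 = 218 → 218
After the tint: rgb(238, 218, 218) = #EEDADA.
Per channel, c → c + 0.87(0 − c):
  R: 238 + 0.87×(0−238) = 238 − 207.06 = 30.94 → 31
  G: 218 + 0.87×(0−218) = 218 − 189.66 = 28.34 → 28
  B: 218 + 0.87×(0−218) = 218 − 189.66 = 28.34 → 28
rgb(31, 28, 28) = #1F1C1C.

#1F1C1C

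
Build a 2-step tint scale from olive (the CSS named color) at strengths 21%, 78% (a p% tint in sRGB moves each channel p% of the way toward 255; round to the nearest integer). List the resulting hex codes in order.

#9B9B36, #E3E3C7

CSS olive is rgb(128, 128, 0).
21%: (128 + 26.67 = 154.67→155, 128 + 26.67 = 154.67→155, 0 + 53.55 = 53.55→54) → #9B9B36
78%: (128 + 99.06 = 227.06→227, 128 + 99.06 = 227.06→227, 0 + 198.9 = 198.9→199) → #E3E3C7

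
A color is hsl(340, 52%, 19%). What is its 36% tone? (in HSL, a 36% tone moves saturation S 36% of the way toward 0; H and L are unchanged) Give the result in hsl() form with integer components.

hsl(340, 33%, 19%)

S moves 36% from 52 toward 0: 52 − 18.72 = 33.28 → 33.
H and L are unchanged.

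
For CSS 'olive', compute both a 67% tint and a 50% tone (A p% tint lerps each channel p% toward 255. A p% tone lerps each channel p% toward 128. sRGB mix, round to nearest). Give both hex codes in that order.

#D5D5AB, #808040

CSS olive is rgb(128, 128, 0).
67% tint:
  R: 128 + 0.67×(255−128) = 128 + 85.09 = 213.09 → 213
  G: 128 + 0.67×(255−128) = 128 + 85.09 = 213.09 → 213
  B: 0 + 170.85 = 170.85 → 171
  → #D5D5AB
50% tone:
  R: 128 + 0 = 128 → 128
  G: 128 + 0.5×(128−128) = 128 + 0 = 128 → 128
  B: 0 + 0.5×(128−0) = 0 + 64 = 64 → 64
  → #808040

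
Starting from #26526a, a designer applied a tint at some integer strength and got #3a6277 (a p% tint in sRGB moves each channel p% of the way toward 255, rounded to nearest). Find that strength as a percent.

#26526a is rgb(38, 82, 106); #3a6277 is rgb(58, 98, 119).
On the R channel (widest range): 58 ≈ 38 + (p/100)(255 − 38), so p ≈ 100×(58 − 38)/(255 − 38) = 2000/217 = 9.22.
p = 9 reproduces all three channels after rounding.

9%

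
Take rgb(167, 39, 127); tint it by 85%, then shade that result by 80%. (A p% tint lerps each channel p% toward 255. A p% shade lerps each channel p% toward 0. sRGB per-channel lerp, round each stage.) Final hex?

#302D2F

Lerp each channel 85% toward 255:
  R: 167 + 74.8 = 241.8 → 242
  G: 39 + 183.6 = 222.6 → 223
  B: 127 + 0.85×(255−127) = 127 + 108.8 = 235.8 → 236
After the tint: rgb(242, 223, 236) = #F2DFEC.
Per channel, c → c + 0.8(0 − c):
  R: 242 + 0.8×(0−242) = 242 − 193.6 = 48.4 → 48
  G: 223 + 0.8×(0−223) = 223 − 178.4 = 44.6 → 45
  B: 236 − 188.8 = 47.2 → 47
rgb(48, 45, 47) = #302D2F.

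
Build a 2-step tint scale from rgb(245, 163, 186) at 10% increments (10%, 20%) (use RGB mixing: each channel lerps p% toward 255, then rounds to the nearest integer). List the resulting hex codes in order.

#F6ACC1, #F7B5C8

10%: (245 + 1 = 246→246, 163 + 9.2 = 172.2→172, 186 + 6.9 = 192.9→193) → #F6ACC1
20%: (245 + 2 = 247→247, 163 + 18.4 = 181.4→181, 186 + 13.8 = 199.8→200) → #F7B5C8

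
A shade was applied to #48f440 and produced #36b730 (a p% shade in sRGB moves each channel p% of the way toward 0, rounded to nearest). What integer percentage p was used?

#48f440 is rgb(72, 244, 64); #36b730 is rgb(54, 183, 48).
On the G channel (widest range): 183 ≈ 244 + (p/100)(0 − 244), so p ≈ 100×(183 − 244)/(0 − 244) = -6100/-244 = 25.00.
p = 25 reproduces all three channels after rounding.

25%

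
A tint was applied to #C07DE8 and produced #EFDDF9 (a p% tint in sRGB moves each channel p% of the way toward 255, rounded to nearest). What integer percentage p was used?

#C07DE8 is rgb(192, 125, 232); #EFDDF9 is rgb(239, 221, 249).
On the G channel (widest range): 221 ≈ 125 + (p/100)(255 − 125), so p ≈ 100×(221 − 125)/(255 − 125) = 9600/130 = 73.85.
p = 74 reproduces all three channels after rounding.

74%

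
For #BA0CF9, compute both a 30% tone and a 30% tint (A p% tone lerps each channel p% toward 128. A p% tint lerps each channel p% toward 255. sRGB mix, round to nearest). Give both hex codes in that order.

#A92FD5, #CF55FB

#BA0CF9 is rgb(186, 12, 249).
30% tone:
  R: 186 + 0.3×(128−186) = 186 − 17.4 = 168.6 → 169
  G: 12 + 0.3×(128−12) = 12 + 34.8 = 46.8 → 47
  B: 249 + 0.3×(128−249) = 249 − 36.3 = 212.7 → 213
  → #A92FD5
30% tint:
  R: 186 + 20.7 = 206.7 → 207
  G: 12 + 0.3×(255−12) = 12 + 72.9 = 84.9 → 85
  B: 249 + 0.3×(255−249) = 249 + 1.8 = 250.8 → 251
  → #CF55FB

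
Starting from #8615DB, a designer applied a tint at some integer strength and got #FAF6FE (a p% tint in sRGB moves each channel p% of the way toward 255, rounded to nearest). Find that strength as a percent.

#8615DB is rgb(134, 21, 219); #FAF6FE is rgb(250, 246, 254).
On the G channel (widest range): 246 ≈ 21 + (p/100)(255 − 21), so p ≈ 100×(246 − 21)/(255 − 21) = 22500/234 = 96.15.
p = 96 reproduces all three channels after rounding.

96%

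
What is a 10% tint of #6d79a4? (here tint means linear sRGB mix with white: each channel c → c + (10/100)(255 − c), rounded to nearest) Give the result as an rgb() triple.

rgb(124, 134, 173)

#6d79a4 is rgb(109, 121, 164).
Per channel, c → c + 0.1(255 − c):
  R: 109 + 0.1×(255−109) = 109 + 14.6 = 123.6 → 124
  G: 121 + 0.1×(255−121) = 121 + 13.4 = 134.4 → 134
  B: 164 + 0.1×(255−164) = 164 + 9.1 = 173.1 → 173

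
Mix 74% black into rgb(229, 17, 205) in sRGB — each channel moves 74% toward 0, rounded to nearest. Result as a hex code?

A 74% shade moves each channel 74% toward 0:
  R: 229 + 0.74×(0−229) = 229 − 169.46 = 59.54 → 60
  G: 17 + 0.74×(0−17) = 17 − 12.58 = 4.42 → 4
  B: 205 + 0.74×(0−205) = 205 − 151.7 = 53.3 → 53
rgb(60, 4, 53) = #3c0435.

#3c0435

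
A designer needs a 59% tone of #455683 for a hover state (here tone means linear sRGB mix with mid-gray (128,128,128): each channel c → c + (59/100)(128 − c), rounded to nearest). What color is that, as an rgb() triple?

#455683 is rgb(69, 86, 131).
Per channel, c → c + 0.59(128 − c):
  R: 69 + 34.81 = 103.81 → 104
  G: 86 + 0.59×(128−86) = 86 + 24.78 = 110.78 → 111
  B: 131 + 0.59×(128−131) = 131 − 1.77 = 129.23 → 129

rgb(104, 111, 129)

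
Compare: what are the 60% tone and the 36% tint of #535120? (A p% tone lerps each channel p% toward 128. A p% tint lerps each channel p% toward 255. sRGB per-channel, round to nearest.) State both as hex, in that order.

#535120 is rgb(83, 81, 32).
60% tone:
  R: 83 + 0.6×(128−83) = 83 + 27 = 110 → 110
  G: 81 + 28.2 = 109.2 → 109
  B: 32 + 0.6×(128−32) = 32 + 57.6 = 89.6 → 90
  → #6e6d5a
36% tint:
  R: 83 + 0.36×(255−83) = 83 + 61.92 = 144.92 → 145
  G: 81 + 0.36×(255−81) = 81 + 62.64 = 143.64 → 144
  B: 32 + 80.28 = 112.28 → 112
  → #919070

#6e6d5a, #919070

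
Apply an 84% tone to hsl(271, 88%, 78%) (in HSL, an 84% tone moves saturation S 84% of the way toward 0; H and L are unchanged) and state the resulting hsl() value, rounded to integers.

hsl(271, 14%, 78%)

S moves 84% from 88 toward 0: 88 − 73.92 = 14.08 → 14.
H and L are unchanged.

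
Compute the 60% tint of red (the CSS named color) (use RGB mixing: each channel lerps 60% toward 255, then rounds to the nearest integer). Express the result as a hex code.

CSS red is rgb(255, 0, 0).
Lerp each channel 60% toward 255:
  R: 255 + 0.6×(255−255) = 255 + 0 = 255 → 255
  G: 0 + 0.6×(255−0) = 0 + 153 = 153 → 153
  B: 0 + 0.6×(255−0) = 0 + 153 = 153 → 153
rgb(255, 153, 153) = #FF9999.

#FF9999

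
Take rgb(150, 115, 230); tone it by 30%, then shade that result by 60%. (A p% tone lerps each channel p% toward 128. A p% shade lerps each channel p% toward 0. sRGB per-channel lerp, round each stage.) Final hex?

Lerp each channel 30% toward 128:
  R: 150 − 6.6 = 143.4 → 143
  G: 115 + 0.3×(128−115) = 115 + 3.9 = 118.9 → 119
  B: 230 + 0.3×(128−230) = 230 − 30.6 = 199.4 → 199
After the tone: rgb(143, 119, 199) = #8F77C7.
Per channel, c → c + 0.6(0 − c):
  R: 143 + 0.6×(0−143) = 143 − 85.8 = 57.2 → 57
  G: 119 + 0.6×(0−119) = 119 − 71.4 = 47.6 → 48
  B: 199 + 0.6×(0−199) = 199 − 119.4 = 79.6 → 80
rgb(57, 48, 80) = #393050.

#393050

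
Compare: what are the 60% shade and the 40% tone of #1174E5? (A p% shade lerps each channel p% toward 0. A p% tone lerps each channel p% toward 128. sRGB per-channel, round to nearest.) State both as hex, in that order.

#072E5C, #3D79BD

#1174E5 is rgb(17, 116, 229).
60% shade:
  R: 17 + 0.6×(0−17) = 17 − 10.2 = 6.8 → 7
  G: 116 − 69.6 = 46.4 → 46
  B: 229 + 0.6×(0−229) = 229 − 137.4 = 91.6 → 92
  → #072E5C
40% tone:
  R: 17 + 0.4×(128−17) = 17 + 44.4 = 61.4 → 61
  G: 116 + 4.8 = 120.8 → 121
  B: 229 + 0.4×(128−229) = 229 − 40.4 = 188.6 → 189
  → #3D79BD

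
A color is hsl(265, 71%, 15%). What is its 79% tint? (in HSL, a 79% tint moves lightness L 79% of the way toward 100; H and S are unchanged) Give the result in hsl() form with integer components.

L moves 79% from 15 toward 100: 15 + 67.15 = 82.15 → 82.
H and S are unchanged.

hsl(265, 71%, 82%)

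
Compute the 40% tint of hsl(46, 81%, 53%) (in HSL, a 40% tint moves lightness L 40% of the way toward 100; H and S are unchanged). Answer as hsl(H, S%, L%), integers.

L moves 40% from 53 toward 100: 53 + 18.8 = 71.8 → 72.
H and S are unchanged.

hsl(46, 81%, 72%)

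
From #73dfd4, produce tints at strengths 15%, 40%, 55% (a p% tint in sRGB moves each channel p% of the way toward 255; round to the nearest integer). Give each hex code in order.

#88e4da, #abece5, #c0f1ec

#73dfd4 is rgb(115, 223, 212).
15%: (115 + 21 = 136→136, 223 + 4.8 = 227.8→228, 212 + 6.45 = 218.45→218) → #88e4da
40%: (115 + 56 = 171→171, 223 + 12.8 = 235.8→236, 212 + 17.2 = 229.2→229) → #abece5
55%: (115 + 77 = 192→192, 223 + 17.6 = 240.6→241, 212 + 23.65 = 235.65→236) → #c0f1ec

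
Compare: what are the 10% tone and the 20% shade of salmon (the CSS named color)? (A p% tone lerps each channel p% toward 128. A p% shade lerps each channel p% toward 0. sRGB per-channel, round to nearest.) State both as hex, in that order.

#ee8073, #c8665b

CSS salmon is rgb(250, 128, 114).
10% tone:
  R: 250 − 12.2 = 237.8 → 238
  G: 128 + 0.1×(128−128) = 128 + 0 = 128 → 128
  B: 114 + 1.4 = 115.4 → 115
  → #ee8073
20% shade:
  R: 250 + 0.2×(0−250) = 250 − 50 = 200 → 200
  G: 128 + 0.2×(0−128) = 128 − 25.6 = 102.4 → 102
  B: 114 − 22.8 = 91.2 → 91
  → #c8665b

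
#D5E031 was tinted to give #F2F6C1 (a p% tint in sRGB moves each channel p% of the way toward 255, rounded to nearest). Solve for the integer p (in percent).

#D5E031 is rgb(213, 224, 49); #F2F6C1 is rgb(242, 246, 193).
On the B channel (widest range): 193 ≈ 49 + (p/100)(255 − 49), so p ≈ 100×(193 − 49)/(255 − 49) = 14400/206 = 69.90.
p = 70 reproduces all three channels after rounding.

70%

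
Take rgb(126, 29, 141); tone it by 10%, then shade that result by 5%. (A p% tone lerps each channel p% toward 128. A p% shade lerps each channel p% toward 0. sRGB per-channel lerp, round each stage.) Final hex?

#782585

A 10% tone moves each channel 10% toward 128:
  R: 126 + 0.1×(128−126) = 126 + 0.2 = 126.2 → 126
  G: 29 + 0.1×(128−29) = 29 + 9.9 = 38.9 → 39
  B: 141 + 0.1×(128−141) = 141 − 1.3 = 139.7 → 140
After the tone: rgb(126, 39, 140) = #7E278C.
Lerp each channel 5% toward 0:
  R: 126 + 0.05×(0−126) = 126 − 6.3 = 119.7 → 120
  G: 39 − 1.95 = 37.05 → 37
  B: 140 + 0.05×(0−140) = 140 − 7 = 133 → 133
rgb(120, 37, 133) = #782585.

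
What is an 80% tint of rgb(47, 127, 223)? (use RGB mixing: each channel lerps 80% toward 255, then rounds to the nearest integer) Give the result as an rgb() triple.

Per channel, c → c + 0.8(255 − c):
  R: 47 + 0.8×(255−47) = 47 + 166.4 = 213.4 → 213
  G: 127 + 0.8×(255−127) = 127 + 102.4 = 229.4 → 229
  B: 223 + 25.6 = 248.6 → 249

rgb(213, 229, 249)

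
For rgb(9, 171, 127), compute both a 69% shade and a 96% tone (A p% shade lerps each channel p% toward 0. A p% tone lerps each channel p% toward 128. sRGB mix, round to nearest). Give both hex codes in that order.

69% shade:
  R: 9 + 0.69×(0−9) = 9 − 6.21 = 2.79 → 3
  G: 171 + 0.69×(0−171) = 171 − 117.99 = 53.01 → 53
  B: 127 − 87.63 = 39.37 → 39
  → #033527
96% tone:
  R: 9 + 114.24 = 123.24 → 123
  G: 171 + 0.96×(128−171) = 171 − 41.28 = 129.72 → 130
  B: 127 + 0.96 = 127.96 → 128
  → #7b8280

#033527, #7b8280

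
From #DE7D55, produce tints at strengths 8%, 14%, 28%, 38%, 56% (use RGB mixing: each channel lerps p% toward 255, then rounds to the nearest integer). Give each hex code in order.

#DE7D55 is rgb(222, 125, 85).
8%: (222 + 2.64 = 224.64→225, 125 + 10.4 = 135.4→135, 85 + 13.6 = 98.6→99) → #E18763
14%: (222 + 4.62 = 226.62→227, 125 + 18.2 = 143.2→143, 85 + 23.8 = 108.8→109) → #E38F6D
28%: (222 + 9.24 = 231.24→231, 125 + 36.4 = 161.4→161, 85 + 47.6 = 132.6→133) → #E7A185
38%: (222 + 12.54 = 234.54→235, 125 + 49.4 = 174.4→174, 85 + 64.6 = 149.6→150) → #EBAE96
56%: (222 + 18.48 = 240.48→240, 125 + 72.8 = 197.8→198, 85 + 95.2 = 180.2→180) → #F0C6B4

#E18763, #E38F6D, #E7A185, #EBAE96, #F0C6B4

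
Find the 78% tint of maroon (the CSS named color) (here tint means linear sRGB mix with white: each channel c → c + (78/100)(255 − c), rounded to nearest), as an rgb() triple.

CSS maroon is rgb(128, 0, 0).
Lerp each channel 78% toward 255:
  R: 128 + 0.78×(255−128) = 128 + 99.06 = 227.06 → 227
  G: 0 + 0.78×(255−0) = 0 + 198.9 = 198.9 → 199
  B: 0 + 198.9 = 198.9 → 199

rgb(227, 199, 199)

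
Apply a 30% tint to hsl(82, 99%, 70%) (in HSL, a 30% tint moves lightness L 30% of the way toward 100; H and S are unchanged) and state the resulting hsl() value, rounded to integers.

L moves 30% from 70 toward 100: 70 + 9 = 79 → 79.
H and S are unchanged.

hsl(82, 99%, 79%)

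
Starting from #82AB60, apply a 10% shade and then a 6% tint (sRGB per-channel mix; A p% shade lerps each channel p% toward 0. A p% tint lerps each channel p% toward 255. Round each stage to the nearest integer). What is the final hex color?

#82AB60 is rgb(130, 171, 96).
A 10% shade moves each channel 10% toward 0:
  R: 130 − 13 = 117 → 117
  G: 171 − 17.1 = 153.9 → 154
  B: 96 + 0.1×(0−96) = 96 − 9.6 = 86.4 → 86
After the shade: rgb(117, 154, 86) = #759A56.
A 6% tint moves each channel 6% toward 255:
  R: 117 + 0.06×(255−117) = 117 + 8.28 = 125.28 → 125
  G: 154 + 6.06 = 160.06 → 160
  B: 86 + 10.14 = 96.14 → 96
rgb(125, 160, 96) = #7DA060.

#7DA060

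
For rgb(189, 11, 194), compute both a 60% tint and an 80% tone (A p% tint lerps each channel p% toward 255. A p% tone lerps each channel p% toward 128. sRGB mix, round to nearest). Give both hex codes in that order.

60% tint:
  R: 189 + 39.6 = 228.6 → 229
  G: 11 + 146.4 = 157.4 → 157
  B: 194 + 36.6 = 230.6 → 231
  → #E59DE7
80% tone:
  R: 189 + 0.8×(128−189) = 189 − 48.8 = 140.2 → 140
  G: 11 + 0.8×(128−11) = 11 + 93.6 = 104.6 → 105
  B: 194 + 0.8×(128−194) = 194 − 52.8 = 141.2 → 141
  → #8C698D

#E59DE7, #8C698D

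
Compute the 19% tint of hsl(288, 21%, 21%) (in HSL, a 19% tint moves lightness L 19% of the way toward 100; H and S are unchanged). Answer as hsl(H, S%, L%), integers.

hsl(288, 21%, 36%)

L moves 19% from 21 toward 100: 21 + 15.01 = 36.01 → 36.
H and S are unchanged.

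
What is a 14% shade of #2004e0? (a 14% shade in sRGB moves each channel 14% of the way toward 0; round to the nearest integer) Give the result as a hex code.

#2004e0 is rgb(32, 4, 224).
Per channel, c → c + 0.14(0 − c):
  R: 32 + 0.14×(0−32) = 32 − 4.48 = 27.52 → 28
  G: 4 − 0.56 = 3.44 → 3
  B: 224 + 0.14×(0−224) = 224 − 31.36 = 192.64 → 193
rgb(28, 3, 193) = #1c03c1.

#1c03c1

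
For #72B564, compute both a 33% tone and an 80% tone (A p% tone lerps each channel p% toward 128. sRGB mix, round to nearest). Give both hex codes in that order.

#72B564 is rgb(114, 181, 100).
33% tone:
  R: 114 + 0.33×(128−114) = 114 + 4.62 = 118.62 → 119
  G: 181 − 17.49 = 163.51 → 164
  B: 100 + 0.33×(128−100) = 100 + 9.24 = 109.24 → 109
  → #77A46D
80% tone:
  R: 114 + 0.8×(128−114) = 114 + 11.2 = 125.2 → 125
  G: 181 − 42.4 = 138.6 → 139
  B: 100 + 22.4 = 122.4 → 122
  → #7D8B7A

#77A46D, #7D8B7A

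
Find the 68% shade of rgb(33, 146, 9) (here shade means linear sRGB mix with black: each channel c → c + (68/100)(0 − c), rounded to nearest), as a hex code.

Per channel, c → c + 0.68(0 − c):
  R: 33 + 0.68×(0−33) = 33 − 22.44 = 10.56 → 11
  G: 146 − 99.28 = 46.72 → 47
  B: 9 − 6.12 = 2.88 → 3
rgb(11, 47, 3) = #0b2f03.

#0b2f03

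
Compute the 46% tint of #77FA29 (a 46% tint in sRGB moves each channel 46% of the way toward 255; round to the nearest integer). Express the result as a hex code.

#B6FC8B

#77FA29 is rgb(119, 250, 41).
Lerp each channel 46% toward 255:
  R: 119 + 0.46×(255−119) = 119 + 62.56 = 181.56 → 182
  G: 250 + 0.46×(255−250) = 250 + 2.3 = 252.3 → 252
  B: 41 + 98.44 = 139.44 → 139
rgb(182, 252, 139) = #B6FC8B.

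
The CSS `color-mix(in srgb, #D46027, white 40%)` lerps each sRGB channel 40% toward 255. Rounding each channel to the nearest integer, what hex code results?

#E5A07D

#D46027 is rgb(212, 96, 39).
A 40% tint moves each channel 40% toward 255:
  R: 212 + 0.4×(255−212) = 212 + 17.2 = 229.2 → 229
  G: 96 + 0.4×(255−96) = 96 + 63.6 = 159.6 → 160
  B: 39 + 86.4 = 125.4 → 125
rgb(229, 160, 125) = #E5A07D.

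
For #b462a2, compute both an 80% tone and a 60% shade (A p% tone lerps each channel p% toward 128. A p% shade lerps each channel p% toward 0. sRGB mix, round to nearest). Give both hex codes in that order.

#b462a2 is rgb(180, 98, 162).
80% tone:
  R: 180 + 0.8×(128−180) = 180 − 41.6 = 138.4 → 138
  G: 98 + 0.8×(128−98) = 98 + 24 = 122 → 122
  B: 162 + 0.8×(128−162) = 162 − 27.2 = 134.8 → 135
  → #8a7a87
60% shade:
  R: 180 + 0.6×(0−180) = 180 − 108 = 72 → 72
  G: 98 + 0.6×(0−98) = 98 − 58.8 = 39.2 → 39
  B: 162 − 97.2 = 64.8 → 65
  → #482741

#8a7a87, #482741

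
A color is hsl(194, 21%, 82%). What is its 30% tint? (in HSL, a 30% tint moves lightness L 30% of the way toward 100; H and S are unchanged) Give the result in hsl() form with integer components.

hsl(194, 21%, 87%)

L moves 30% from 82 toward 100: 82 + 5.4 = 87.4 → 87.
H and S are unchanged.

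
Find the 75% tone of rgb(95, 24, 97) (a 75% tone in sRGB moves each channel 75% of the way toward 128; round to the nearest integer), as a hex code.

#786678

Per channel, c → c + 0.75(128 − c):
  R: 95 + 0.75×(128−95) = 95 + 24.75 = 119.75 → 120
  G: 24 + 0.75×(128−24) = 24 + 78 = 102 → 102
  B: 97 + 23.25 = 120.25 → 120
rgb(120, 102, 120) = #786678.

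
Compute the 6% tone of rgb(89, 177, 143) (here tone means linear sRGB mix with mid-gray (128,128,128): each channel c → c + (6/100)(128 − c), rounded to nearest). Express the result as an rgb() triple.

rgb(91, 174, 142)

A 6% tone moves each channel 6% toward 128:
  R: 89 + 2.34 = 91.34 → 91
  G: 177 − 2.94 = 174.06 → 174
  B: 143 + 0.06×(128−143) = 143 − 0.9 = 142.1 → 142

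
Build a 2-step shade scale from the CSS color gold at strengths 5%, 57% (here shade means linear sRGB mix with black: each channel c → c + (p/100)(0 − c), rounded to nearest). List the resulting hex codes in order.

CSS gold is rgb(255, 215, 0).
5%: (255 − 12.75 = 242.25→242, 215 − 10.75 = 204.25→204, 0→0) → #F2CC00
57%: (255 − 145.35 = 109.65→110, 215 − 122.55 = 92.45→92, 0→0) → #6E5C00

#F2CC00, #6E5C00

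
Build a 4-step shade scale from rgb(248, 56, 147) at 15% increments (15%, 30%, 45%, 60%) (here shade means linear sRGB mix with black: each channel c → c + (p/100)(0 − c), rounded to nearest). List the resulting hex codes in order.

#D3307D, #AE2767, #881F51, #63163B

15%: (248 − 37.2 = 210.8→211, 56 − 8.4 = 47.6→48, 147 − 22.05 = 124.95→125) → #D3307D
30%: (248 − 74.4 = 173.6→174, 56 − 16.8 = 39.2→39, 147 − 44.1 = 102.9→103) → #AE2767
45%: (248 − 111.6 = 136.4→136, 56 − 25.2 = 30.8→31, 147 − 66.15 = 80.85→81) → #881F51
60%: (248 − 148.8 = 99.2→99, 56 − 33.6 = 22.4→22, 147 − 88.2 = 58.8→59) → #63163B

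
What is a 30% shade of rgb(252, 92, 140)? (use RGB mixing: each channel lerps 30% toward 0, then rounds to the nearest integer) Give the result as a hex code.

Lerp each channel 30% toward 0:
  R: 252 + 0.3×(0−252) = 252 − 75.6 = 176.4 → 176
  G: 92 − 27.6 = 64.4 → 64
  B: 140 + 0.3×(0−140) = 140 − 42 = 98 → 98
rgb(176, 64, 98) = #b04062.

#b04062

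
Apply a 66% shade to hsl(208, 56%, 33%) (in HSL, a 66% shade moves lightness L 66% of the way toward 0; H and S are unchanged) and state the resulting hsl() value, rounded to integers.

L moves 66% from 33 toward 0: 33 − 21.78 = 11.22 → 11.
H and S are unchanged.

hsl(208, 56%, 11%)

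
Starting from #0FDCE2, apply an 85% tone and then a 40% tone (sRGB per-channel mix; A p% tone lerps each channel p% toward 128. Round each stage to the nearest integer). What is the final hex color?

#0FDCE2 is rgb(15, 220, 226).
Lerp each channel 85% toward 128:
  R: 15 + 96.05 = 111.05 → 111
  G: 220 − 78.2 = 141.8 → 142
  B: 226 + 0.85×(128−226) = 226 − 83.3 = 142.7 → 143
After the tone: rgb(111, 142, 143) = #6F8E8F.
Per channel, c → c + 0.4(128 − c):
  R: 111 + 0.4×(128−111) = 111 + 6.8 = 117.8 → 118
  G: 142 + 0.4×(128−142) = 142 − 5.6 = 136.4 → 136
  B: 143 + 0.4×(128−143) = 143 − 6 = 137 → 137
rgb(118, 136, 137) = #768889.

#768889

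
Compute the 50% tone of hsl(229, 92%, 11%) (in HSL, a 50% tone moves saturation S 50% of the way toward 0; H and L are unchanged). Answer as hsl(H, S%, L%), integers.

S moves 50% from 92 toward 0: 92 − 46 = 46 → 46.
H and L are unchanged.

hsl(229, 46%, 11%)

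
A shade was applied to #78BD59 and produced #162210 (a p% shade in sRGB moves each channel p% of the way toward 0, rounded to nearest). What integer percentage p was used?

82%

#78BD59 is rgb(120, 189, 89); #162210 is rgb(22, 34, 16).
On the G channel (widest range): 34 ≈ 189 + (p/100)(0 − 189), so p ≈ 100×(34 − 189)/(0 − 189) = -15500/-189 = 82.01.
p = 82 reproduces all three channels after rounding.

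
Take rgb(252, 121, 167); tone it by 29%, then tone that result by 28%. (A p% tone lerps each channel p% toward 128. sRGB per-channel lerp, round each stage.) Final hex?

#BF7C94

Per channel, c → c + 0.29(128 − c):
  R: 252 + 0.29×(128−252) = 252 − 35.96 = 216.04 → 216
  G: 121 + 0.29×(128−121) = 121 + 2.03 = 123.03 → 123
  B: 167 + 0.29×(128−167) = 167 − 11.31 = 155.69 → 156
After the tone: rgb(216, 123, 156) = #D87B9C.
Lerp each channel 28% toward 128:
  R: 216 − 24.64 = 191.36 → 191
  G: 123 + 1.4 = 124.4 → 124
  B: 156 + 0.28×(128−156) = 156 − 7.84 = 148.16 → 148
rgb(191, 124, 148) = #BF7C94.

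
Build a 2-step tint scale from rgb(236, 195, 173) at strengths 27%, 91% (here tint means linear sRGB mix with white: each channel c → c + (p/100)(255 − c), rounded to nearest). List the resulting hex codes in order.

27%: (236 + 5.13 = 241.13→241, 195 + 16.2 = 211.2→211, 173 + 22.14 = 195.14→195) → #F1D3C3
91%: (236 + 17.29 = 253.29→253, 195 + 54.6 = 249.6→250, 173 + 74.62 = 247.62→248) → #FDFAF8

#F1D3C3, #FDFAF8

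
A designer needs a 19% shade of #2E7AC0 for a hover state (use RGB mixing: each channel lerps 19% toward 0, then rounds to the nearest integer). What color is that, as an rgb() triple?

#2E7AC0 is rgb(46, 122, 192).
Lerp each channel 19% toward 0:
  R: 46 + 0.19×(0−46) = 46 − 8.74 = 37.26 → 37
  G: 122 + 0.19×(0−122) = 122 − 23.18 = 98.82 → 99
  B: 192 + 0.19×(0−192) = 192 − 36.48 = 155.52 → 156

rgb(37, 99, 156)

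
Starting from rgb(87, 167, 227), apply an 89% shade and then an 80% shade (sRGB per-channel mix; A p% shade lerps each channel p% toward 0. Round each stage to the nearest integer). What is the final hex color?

#020405

Lerp each channel 89% toward 0:
  R: 87 + 0.89×(0−87) = 87 − 77.43 = 9.57 → 10
  G: 167 − 148.63 = 18.37 → 18
  B: 227 + 0.89×(0−227) = 227 − 202.03 = 24.97 → 25
After the shade: rgb(10, 18, 25) = #0a1219.
Lerp each channel 80% toward 0:
  R: 10 − 8 = 2 → 2
  G: 18 + 0.8×(0−18) = 18 − 14.4 = 3.6 → 4
  B: 25 + 0.8×(0−25) = 25 − 20 = 5 → 5
rgb(2, 4, 5) = #020405.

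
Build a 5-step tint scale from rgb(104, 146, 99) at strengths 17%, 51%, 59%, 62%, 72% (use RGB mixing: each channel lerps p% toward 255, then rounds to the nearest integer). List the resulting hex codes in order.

17%: (104 + 25.67 = 129.67→130, 146 + 18.53 = 164.53→165, 99 + 26.52 = 125.52→126) → #82A57E
51%: (104 + 77.01 = 181.01→181, 146 + 55.59 = 201.59→202, 99 + 79.56 = 178.56→179) → #B5CAB3
59%: (104 + 89.09 = 193.09→193, 146 + 64.31 = 210.31→210, 99 + 92.04 = 191.04→191) → #C1D2BF
62%: (104 + 93.62 = 197.62→198, 146 + 67.58 = 213.58→214, 99 + 96.72 = 195.72→196) → #C6D6C4
72%: (104 + 108.72 = 212.72→213, 146 + 78.48 = 224.48→224, 99 + 112.32 = 211.32→211) → #D5E0D3

#82A57E, #B5CAB3, #C1D2BF, #C6D6C4, #D5E0D3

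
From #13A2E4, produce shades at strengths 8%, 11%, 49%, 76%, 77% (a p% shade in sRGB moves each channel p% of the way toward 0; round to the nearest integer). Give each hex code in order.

#13A2E4 is rgb(19, 162, 228).
8%: (19 − 1.52 = 17.48→17, 162 − 12.96 = 149.04→149, 228 − 18.24 = 209.76→210) → #1195D2
11%: (19 − 2.09 = 16.91→17, 162 − 17.82 = 144.18→144, 228 − 25.08 = 202.92→203) → #1190CB
49%: (19 − 9.31 = 9.69→10, 162 − 79.38 = 82.62→83, 228 − 111.72 = 116.28→116) → #0A5374
76%: (19 − 14.44 = 4.56→5, 162 − 123.12 = 38.88→39, 228 − 173.28 = 54.72→55) → #052737
77%: (19 − 14.63 = 4.37→4, 162 − 124.74 = 37.26→37, 228 − 175.56 = 52.44→52) → #042534

#1195D2, #1190CB, #0A5374, #052737, #042534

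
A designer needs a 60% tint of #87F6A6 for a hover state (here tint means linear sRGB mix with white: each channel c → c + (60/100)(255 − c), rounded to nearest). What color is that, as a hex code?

#CFFBDB

#87F6A6 is rgb(135, 246, 166).
A 60% tint moves each channel 60% toward 255:
  R: 135 + 0.6×(255−135) = 135 + 72 = 207 → 207
  G: 246 + 5.4 = 251.4 → 251
  B: 166 + 0.6×(255−166) = 166 + 53.4 = 219.4 → 219
rgb(207, 251, 219) = #CFFBDB.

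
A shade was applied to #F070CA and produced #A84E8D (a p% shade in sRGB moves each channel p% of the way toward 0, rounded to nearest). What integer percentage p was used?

30%

#F070CA is rgb(240, 112, 202); #A84E8D is rgb(168, 78, 141).
On the R channel (widest range): 168 ≈ 240 + (p/100)(0 − 240), so p ≈ 100×(168 − 240)/(0 − 240) = -7200/-240 = 30.00.
p = 30 reproduces all three channels after rounding.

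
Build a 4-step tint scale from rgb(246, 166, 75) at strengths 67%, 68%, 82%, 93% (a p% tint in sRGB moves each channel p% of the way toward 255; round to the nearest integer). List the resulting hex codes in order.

#FCE2C4, #FCE3C5, #FDEFDF, #FEF9F2

67%: (246 + 6.03 = 252.03→252, 166 + 59.63 = 225.63→226, 75 + 120.6 = 195.6→196) → #FCE2C4
68%: (246 + 6.12 = 252.12→252, 166 + 60.52 = 226.52→227, 75 + 122.4 = 197.4→197) → #FCE3C5
82%: (246 + 7.38 = 253.38→253, 166 + 72.98 = 238.98→239, 75 + 147.6 = 222.6→223) → #FDEFDF
93%: (246 + 8.37 = 254.37→254, 166 + 82.77 = 248.77→249, 75 + 167.4 = 242.4→242) → #FEF9F2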